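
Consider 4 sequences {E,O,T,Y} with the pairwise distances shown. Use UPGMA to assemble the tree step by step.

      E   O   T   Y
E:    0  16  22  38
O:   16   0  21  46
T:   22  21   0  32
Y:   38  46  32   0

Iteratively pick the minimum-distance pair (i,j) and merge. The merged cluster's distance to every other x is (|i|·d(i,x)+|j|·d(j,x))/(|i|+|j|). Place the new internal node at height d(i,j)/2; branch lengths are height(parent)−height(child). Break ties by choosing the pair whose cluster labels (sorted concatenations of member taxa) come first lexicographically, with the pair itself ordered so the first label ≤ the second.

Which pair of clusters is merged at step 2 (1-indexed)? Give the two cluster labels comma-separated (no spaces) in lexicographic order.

1. join E+O (d=16) ⇒ EO; edges |E|=8, |O|=8
  updated: d(EO,T)=43/2, d(EO,Y)=42
2. join EO+T (d=43/2) ⇒ EOT; edges |EO|=11/4, |T|=43/4
  updated: d(EOT,Y)=116/3
3. join EOT+Y (d=116/3) ⇒ EOTY; edges |EOT|=103/12, |Y|=58/3
final tree: (((E:8,O:8):11/4,T:43/4):103/12,Y:58/3)
total length: 689/12

EO,T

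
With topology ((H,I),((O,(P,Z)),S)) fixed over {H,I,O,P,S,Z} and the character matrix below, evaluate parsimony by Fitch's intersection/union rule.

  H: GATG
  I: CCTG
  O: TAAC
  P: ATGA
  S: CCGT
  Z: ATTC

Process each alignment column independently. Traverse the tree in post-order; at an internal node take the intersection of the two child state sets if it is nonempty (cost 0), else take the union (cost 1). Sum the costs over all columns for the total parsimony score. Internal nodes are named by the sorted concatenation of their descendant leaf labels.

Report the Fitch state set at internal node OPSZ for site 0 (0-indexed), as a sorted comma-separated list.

A,C,T

site 0, node HI: H={G} ∪ I={C} → {C,G} (+1)
site 0, node PZ: P={A} ∩ Z={A} → {A} (+0)
site 0, node OPZ: O={T} ∪ PZ={A} → {A,T} (+1)
site 0, node OPSZ: OPZ={A,T} ∪ S={C} → {A,C,T} (+1)
site 0, node HIOPSZ: HI={C,G} ∩ OPSZ={A,C,T} → {C} (+0)
site 1, node HI: H={A} ∪ I={C} → {A,C} (+1)
site 1, node PZ: P={T} ∩ Z={T} → {T} (+0)
site 1, node OPZ: O={A} ∪ PZ={T} → {A,T} (+1)
site 1, node OPSZ: OPZ={A,T} ∪ S={C} → {A,C,T} (+1)
site 1, node HIOPSZ: HI={A,C} ∩ OPSZ={A,C,T} → {A,C} (+0)
site 2, node HI: H={T} ∩ I={T} → {T} (+0)
site 2, node PZ: P={G} ∪ Z={T} → {G,T} (+1)
site 2, node OPZ: O={A} ∪ PZ={G,T} → {A,G,T} (+1)
site 2, node OPSZ: OPZ={A,G,T} ∩ S={G} → {G} (+0)
site 2, node HIOPSZ: HI={T} ∪ OPSZ={G} → {G,T} (+1)
site 3, node HI: H={G} ∩ I={G} → {G} (+0)
site 3, node PZ: P={A} ∪ Z={C} → {A,C} (+1)
site 3, node OPZ: O={C} ∩ PZ={A,C} → {C} (+0)
site 3, node OPSZ: OPZ={C} ∪ S={T} → {C,T} (+1)
site 3, node HIOPSZ: HI={G} ∪ OPSZ={C,T} → {C,G,T} (+1)
per-site changes: [3, 3, 3, 3]; total = 12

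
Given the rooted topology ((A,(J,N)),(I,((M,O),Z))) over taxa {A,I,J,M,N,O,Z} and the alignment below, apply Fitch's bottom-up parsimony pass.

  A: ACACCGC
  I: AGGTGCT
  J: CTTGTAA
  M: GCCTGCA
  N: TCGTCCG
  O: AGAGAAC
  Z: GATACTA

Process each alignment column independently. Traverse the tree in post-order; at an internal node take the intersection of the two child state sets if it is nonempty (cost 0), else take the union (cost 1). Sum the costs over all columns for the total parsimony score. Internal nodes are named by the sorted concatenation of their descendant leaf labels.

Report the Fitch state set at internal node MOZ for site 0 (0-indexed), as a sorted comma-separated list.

G

site 0, node JN: J={C} ∪ N={T} → {C,T} (+1)
site 0, node AJN: A={A} ∪ JN={C,T} → {A,C,T} (+1)
site 0, node MO: M={G} ∪ O={A} → {A,G} (+1)
site 0, node MOZ: MO={A,G} ∩ Z={G} → {G} (+0)
site 0, node IMOZ: I={A} ∪ MOZ={G} → {A,G} (+1)
site 0, node AIJMNOZ: AJN={A,C,T} ∩ IMOZ={A,G} → {A} (+0)
site 1, node JN: J={T} ∪ N={C} → {C,T} (+1)
site 1, node AJN: A={C} ∩ JN={C,T} → {C} (+0)
site 1, node MO: M={C} ∪ O={G} → {C,G} (+1)
site 1, node MOZ: MO={C,G} ∪ Z={A} → {A,C,G} (+1)
site 1, node IMOZ: I={G} ∩ MOZ={A,C,G} → {G} (+0)
site 1, node AIJMNOZ: AJN={C} ∪ IMOZ={G} → {C,G} (+1)
site 2, node JN: J={T} ∪ N={G} → {G,T} (+1)
site 2, node AJN: A={A} ∪ JN={G,T} → {A,G,T} (+1)
site 2, node MO: M={C} ∪ O={A} → {A,C} (+1)
site 2, node MOZ: MO={A,C} ∪ Z={T} → {A,C,T} (+1)
site 2, node IMOZ: I={G} ∪ MOZ={A,C,T} → {A,C,G,T} (+1)
site 2, node AIJMNOZ: AJN={A,G,T} ∩ IMOZ={A,C,G,T} → {A,G,T} (+0)
site 3, node JN: J={G} ∪ N={T} → {G,T} (+1)
site 3, node AJN: A={C} ∪ JN={G,T} → {C,G,T} (+1)
site 3, node MO: M={T} ∪ O={G} → {G,T} (+1)
site 3, node MOZ: MO={G,T} ∪ Z={A} → {A,G,T} (+1)
site 3, node IMOZ: I={T} ∩ MOZ={A,G,T} → {T} (+0)
site 3, node AIJMNOZ: AJN={C,G,T} ∩ IMOZ={T} → {T} (+0)
site 4, node JN: J={T} ∪ N={C} → {C,T} (+1)
site 4, node AJN: A={C} ∩ JN={C,T} → {C} (+0)
site 4, node MO: M={G} ∪ O={A} → {A,G} (+1)
site 4, node MOZ: MO={A,G} ∪ Z={C} → {A,C,G} (+1)
site 4, node IMOZ: I={G} ∩ MOZ={A,C,G} → {G} (+0)
site 4, node AIJMNOZ: AJN={C} ∪ IMOZ={G} → {C,G} (+1)
site 5, node JN: J={A} ∪ N={C} → {A,C} (+1)
site 5, node AJN: A={G} ∪ JN={A,C} → {A,C,G} (+1)
site 5, node MO: M={C} ∪ O={A} → {A,C} (+1)
site 5, node MOZ: MO={A,C} ∪ Z={T} → {A,C,T} (+1)
site 5, node IMOZ: I={C} ∩ MOZ={A,C,T} → {C} (+0)
site 5, node AIJMNOZ: AJN={A,C,G} ∩ IMOZ={C} → {C} (+0)
site 6, node JN: J={A} ∪ N={G} → {A,G} (+1)
site 6, node AJN: A={C} ∪ JN={A,G} → {A,C,G} (+1)
site 6, node MO: M={A} ∪ O={C} → {A,C} (+1)
site 6, node MOZ: MO={A,C} ∩ Z={A} → {A} (+0)
site 6, node IMOZ: I={T} ∪ MOZ={A} → {A,T} (+1)
site 6, node AIJMNOZ: AJN={A,C,G} ∩ IMOZ={A,T} → {A} (+0)
per-site changes: [4, 4, 5, 4, 4, 4, 4]; total = 29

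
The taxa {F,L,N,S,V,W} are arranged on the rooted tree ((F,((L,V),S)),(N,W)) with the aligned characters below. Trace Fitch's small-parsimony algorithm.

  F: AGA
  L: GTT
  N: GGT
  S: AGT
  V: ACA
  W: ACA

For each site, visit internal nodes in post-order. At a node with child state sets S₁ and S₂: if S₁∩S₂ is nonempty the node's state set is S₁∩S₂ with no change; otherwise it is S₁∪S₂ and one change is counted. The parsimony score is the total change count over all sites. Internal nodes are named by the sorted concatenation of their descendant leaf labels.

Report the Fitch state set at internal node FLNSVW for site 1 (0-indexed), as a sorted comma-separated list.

LV@0: {G} ∪ {A} = {A,G} (union, +1)
LSV@0: {A,G} ∩ {A} = {A} (intersection, +0)
FLSV@0: {A} ∩ {A} = {A} (intersection, +0)
NW@0: {G} ∪ {A} = {A,G} (union, +1)
FLNSVW@0: {A} ∩ {A,G} = {A} (intersection, +0)
LV@1: {T} ∪ {C} = {C,T} (union, +1)
LSV@1: {C,T} ∪ {G} = {C,G,T} (union, +1)
FLSV@1: {G} ∩ {C,G,T} = {G} (intersection, +0)
NW@1: {G} ∪ {C} = {C,G} (union, +1)
FLNSVW@1: {G} ∩ {C,G} = {G} (intersection, +0)
LV@2: {T} ∪ {A} = {A,T} (union, +1)
LSV@2: {A,T} ∩ {T} = {T} (intersection, +0)
FLSV@2: {A} ∪ {T} = {A,T} (union, +1)
NW@2: {T} ∪ {A} = {A,T} (union, +1)
FLNSVW@2: {A,T} ∩ {A,T} = {A,T} (intersection, +0)
per-site changes: [2, 3, 3]; total = 8

G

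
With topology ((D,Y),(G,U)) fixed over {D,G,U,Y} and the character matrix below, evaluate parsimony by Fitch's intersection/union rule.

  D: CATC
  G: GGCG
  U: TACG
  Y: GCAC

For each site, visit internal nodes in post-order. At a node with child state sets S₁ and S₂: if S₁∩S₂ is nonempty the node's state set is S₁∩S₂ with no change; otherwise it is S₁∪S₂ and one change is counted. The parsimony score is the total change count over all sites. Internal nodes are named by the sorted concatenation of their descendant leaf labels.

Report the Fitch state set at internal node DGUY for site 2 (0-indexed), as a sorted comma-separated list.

site 0, node DY: D={C} ∪ Y={G} → {C,G} (+1)
site 0, node GU: G={G} ∪ U={T} → {G,T} (+1)
site 0, node DGUY: DY={C,G} ∩ GU={G,T} → {G} (+0)
site 1, node DY: D={A} ∪ Y={C} → {A,C} (+1)
site 1, node GU: G={G} ∪ U={A} → {A,G} (+1)
site 1, node DGUY: DY={A,C} ∩ GU={A,G} → {A} (+0)
site 2, node DY: D={T} ∪ Y={A} → {A,T} (+1)
site 2, node GU: G={C} ∩ U={C} → {C} (+0)
site 2, node DGUY: DY={A,T} ∪ GU={C} → {A,C,T} (+1)
site 3, node DY: D={C} ∩ Y={C} → {C} (+0)
site 3, node GU: G={G} ∩ U={G} → {G} (+0)
site 3, node DGUY: DY={C} ∪ GU={G} → {C,G} (+1)
per-site changes: [2, 2, 2, 1]; total = 7

A,C,T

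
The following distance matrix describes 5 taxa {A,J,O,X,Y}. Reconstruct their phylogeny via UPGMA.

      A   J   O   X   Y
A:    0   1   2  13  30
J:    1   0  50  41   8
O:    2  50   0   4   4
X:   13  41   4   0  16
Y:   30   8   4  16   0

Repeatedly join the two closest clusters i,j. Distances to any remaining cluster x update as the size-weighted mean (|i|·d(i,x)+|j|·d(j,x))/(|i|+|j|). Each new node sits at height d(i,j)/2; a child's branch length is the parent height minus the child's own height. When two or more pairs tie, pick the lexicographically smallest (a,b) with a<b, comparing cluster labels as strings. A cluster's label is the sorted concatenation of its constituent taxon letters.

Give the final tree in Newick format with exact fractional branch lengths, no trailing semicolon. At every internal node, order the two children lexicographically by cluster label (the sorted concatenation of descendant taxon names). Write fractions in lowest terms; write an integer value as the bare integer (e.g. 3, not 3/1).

step 1: merge (A,J) at d=1; branch lengths A→1/2, J→1/2; new cluster AJ
  updated: d(AJ,O)=26, d(AJ,X)=27, d(AJ,Y)=19
step 2: merge (O,X) at d=4; branch lengths O→2, X→2; new cluster OX
  updated: d(AJ,OX)=53/2, d(OX,Y)=10
step 3: merge (OX,Y) at d=10; branch lengths OX→3, Y→5; new cluster OXY
  updated: d(AJ,OXY)=24
step 4: merge (AJ,OXY) at d=24; branch lengths AJ→23/2, OXY→7; new cluster AJOXY
final tree: ((A:1/2,J:1/2):23/2,((O:2,X:2):3,Y:5):7)
total length: 63/2

((A:1/2,J:1/2):23/2,((O:2,X:2):3,Y:5):7)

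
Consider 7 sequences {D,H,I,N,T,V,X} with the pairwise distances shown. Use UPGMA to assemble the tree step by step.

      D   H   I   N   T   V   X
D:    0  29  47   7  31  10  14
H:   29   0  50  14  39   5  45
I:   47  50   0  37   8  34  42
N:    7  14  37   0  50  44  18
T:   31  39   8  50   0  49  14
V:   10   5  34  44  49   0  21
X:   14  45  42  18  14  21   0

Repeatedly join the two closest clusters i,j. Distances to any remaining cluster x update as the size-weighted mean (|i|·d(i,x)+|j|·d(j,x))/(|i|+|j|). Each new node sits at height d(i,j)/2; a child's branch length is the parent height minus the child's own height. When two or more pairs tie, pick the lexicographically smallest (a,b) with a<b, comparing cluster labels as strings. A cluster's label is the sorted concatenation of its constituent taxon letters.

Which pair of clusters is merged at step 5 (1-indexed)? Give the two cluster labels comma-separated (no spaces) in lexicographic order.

DNX,HV

iteration 1: select H,V (d=5); attach at lengths (5/2, 5/2); label the merged cluster HV
  updated: d(D,HV)=39/2, d(HV,I)=42, d(HV,N)=29, d(HV,T)=44, d(HV,X)=33
iteration 2: select D,N (d=7); attach at lengths (7/2, 7/2); label the merged cluster DN
  updated: d(DN,HV)=97/4, d(DN,I)=42, d(DN,T)=81/2, d(DN,X)=16
iteration 3: select I,T (d=8); attach at lengths (4, 4); label the merged cluster IT
  updated: d(DN,IT)=165/4, d(HV,IT)=43, d(IT,X)=28
iteration 4: select DN,X (d=16); attach at lengths (9/2, 8); label the merged cluster DNX
  updated: d(DNX,HV)=163/6, d(DNX,IT)=221/6
iteration 5: select DNX,HV (d=163/6); attach at lengths (67/12, 133/12); label the merged cluster DHNVX
  updated: d(DHNVX,IT)=393/10
iteration 6: select DHNVX,IT (d=393/10); attach at lengths (91/15, 313/20); label the merged cluster DHINTVX
final tree: ((((D:7/2,N:7/2):9/2,X:8):67/12,(H:5/2,V:5/2):133/12):91/15,(I:4,T:4):313/20)
total length: 4253/60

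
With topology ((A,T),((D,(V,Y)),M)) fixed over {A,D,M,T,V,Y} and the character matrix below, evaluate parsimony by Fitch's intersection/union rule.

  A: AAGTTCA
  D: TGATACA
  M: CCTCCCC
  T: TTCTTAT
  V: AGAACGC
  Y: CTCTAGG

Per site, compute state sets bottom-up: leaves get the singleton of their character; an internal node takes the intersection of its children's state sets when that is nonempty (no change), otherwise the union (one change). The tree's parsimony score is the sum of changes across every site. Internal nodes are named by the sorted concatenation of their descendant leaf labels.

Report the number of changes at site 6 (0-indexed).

site 0, node AT: A={A} ∪ T={T} → {A,T} (+1)
site 0, node VY: V={A} ∪ Y={C} → {A,C} (+1)
site 0, node DVY: D={T} ∪ VY={A,C} → {A,C,T} (+1)
site 0, node DMVY: DVY={A,C,T} ∩ M={C} → {C} (+0)
site 0, node ADMTVY: AT={A,T} ∪ DMVY={C} → {A,C,T} (+1)
site 1, node AT: A={A} ∪ T={T} → {A,T} (+1)
site 1, node VY: V={G} ∪ Y={T} → {G,T} (+1)
site 1, node DVY: D={G} ∩ VY={G,T} → {G} (+0)
site 1, node DMVY: DVY={G} ∪ M={C} → {C,G} (+1)
site 1, node ADMTVY: AT={A,T} ∪ DMVY={C,G} → {A,C,G,T} (+1)
site 2, node AT: A={G} ∪ T={C} → {C,G} (+1)
site 2, node VY: V={A} ∪ Y={C} → {A,C} (+1)
site 2, node DVY: D={A} ∩ VY={A,C} → {A} (+0)
site 2, node DMVY: DVY={A} ∪ M={T} → {A,T} (+1)
site 2, node ADMTVY: AT={C,G} ∪ DMVY={A,T} → {A,C,G,T} (+1)
site 3, node AT: A={T} ∩ T={T} → {T} (+0)
site 3, node VY: V={A} ∪ Y={T} → {A,T} (+1)
site 3, node DVY: D={T} ∩ VY={A,T} → {T} (+0)
site 3, node DMVY: DVY={T} ∪ M={C} → {C,T} (+1)
site 3, node ADMTVY: AT={T} ∩ DMVY={C,T} → {T} (+0)
site 4, node AT: A={T} ∩ T={T} → {T} (+0)
site 4, node VY: V={C} ∪ Y={A} → {A,C} (+1)
site 4, node DVY: D={A} ∩ VY={A,C} → {A} (+0)
site 4, node DMVY: DVY={A} ∪ M={C} → {A,C} (+1)
site 4, node ADMTVY: AT={T} ∪ DMVY={A,C} → {A,C,T} (+1)
site 5, node AT: A={C} ∪ T={A} → {A,C} (+1)
site 5, node VY: V={G} ∩ Y={G} → {G} (+0)
site 5, node DVY: D={C} ∪ VY={G} → {C,G} (+1)
site 5, node DMVY: DVY={C,G} ∩ M={C} → {C} (+0)
site 5, node ADMTVY: AT={A,C} ∩ DMVY={C} → {C} (+0)
site 6, node AT: A={A} ∪ T={T} → {A,T} (+1)
site 6, node VY: V={C} ∪ Y={G} → {C,G} (+1)
site 6, node DVY: D={A} ∪ VY={C,G} → {A,C,G} (+1)
site 6, node DMVY: DVY={A,C,G} ∩ M={C} → {C} (+0)
site 6, node ADMTVY: AT={A,T} ∪ DMVY={C} → {A,C,T} (+1)
per-site changes: [4, 4, 4, 2, 3, 2, 4]; total = 23

4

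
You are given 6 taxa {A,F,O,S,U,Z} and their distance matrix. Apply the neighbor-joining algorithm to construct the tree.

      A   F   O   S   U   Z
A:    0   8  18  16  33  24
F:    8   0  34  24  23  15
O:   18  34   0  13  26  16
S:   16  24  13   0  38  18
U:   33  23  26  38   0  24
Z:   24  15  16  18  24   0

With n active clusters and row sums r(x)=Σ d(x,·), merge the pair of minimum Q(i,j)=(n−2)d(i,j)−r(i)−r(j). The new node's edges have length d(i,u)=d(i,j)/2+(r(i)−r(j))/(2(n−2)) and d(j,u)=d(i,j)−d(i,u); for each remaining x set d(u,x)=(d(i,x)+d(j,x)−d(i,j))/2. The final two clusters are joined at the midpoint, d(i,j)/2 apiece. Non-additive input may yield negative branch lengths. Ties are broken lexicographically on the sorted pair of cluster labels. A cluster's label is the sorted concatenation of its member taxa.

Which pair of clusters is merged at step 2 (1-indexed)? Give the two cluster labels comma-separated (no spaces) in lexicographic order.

O,S

1. join A+F (d=8, Q=-171) ⇒ AF; edges |A|=27/8, |F|=37/8
  updated: d(AF,O)=22, d(AF,S)=16, d(AF,U)=24, d(AF,Z)=31/2
2. join O+S (d=13, Q=-123) ⇒ OS; edges |O|=31/6, |S|=47/6
  updated: d(AF,OS)=25/2, d(OS,U)=51/2, d(OS,Z)=21/2
3. join AF+U (d=24, Q=-155/2) ⇒ AFU; edges |AF|=53/8, |U|=139/8
  updated: d(AFU,OS)=7, d(AFU,Z)=31/4
4. join AFU+OS (d=7, Q=-101/4) ⇒ AFOSU; edges |AFU|=17/8, |OS|=39/8
  updated: d(AFOSU,Z)=45/8
5. join AFOSU+Z (d=45/8) ⇒ AFOSUZ; edges |AFOSU|=45/16, |Z|=45/16
final tree: ((((A:27/8,F:37/8):53/8,U:139/8):17/8,(O:31/6,S:47/6):39/8):45/16,Z:45/16)
total length: 461/8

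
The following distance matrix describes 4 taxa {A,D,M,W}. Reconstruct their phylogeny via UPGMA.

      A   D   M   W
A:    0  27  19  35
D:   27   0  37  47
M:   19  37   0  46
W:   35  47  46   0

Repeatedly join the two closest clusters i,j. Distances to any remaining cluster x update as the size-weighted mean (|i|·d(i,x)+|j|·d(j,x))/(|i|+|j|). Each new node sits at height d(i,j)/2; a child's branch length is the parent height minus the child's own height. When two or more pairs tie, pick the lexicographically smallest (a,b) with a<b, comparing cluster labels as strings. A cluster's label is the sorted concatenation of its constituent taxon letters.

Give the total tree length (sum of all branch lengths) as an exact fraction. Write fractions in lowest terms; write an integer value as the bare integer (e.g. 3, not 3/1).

1. join A+M (d=19) ⇒ AM; edges |A|=19/2, |M|=19/2
  updated: d(AM,D)=32, d(AM,W)=81/2
2. join AM+D (d=32) ⇒ ADM; edges |AM|=13/2, |D|=16
  updated: d(ADM,W)=128/3
3. join ADM+W (d=128/3) ⇒ ADMW; edges |ADM|=16/3, |W|=64/3
final tree: (((A:19/2,M:19/2):13/2,D:16):16/3,W:64/3)
total length: 409/6

409/6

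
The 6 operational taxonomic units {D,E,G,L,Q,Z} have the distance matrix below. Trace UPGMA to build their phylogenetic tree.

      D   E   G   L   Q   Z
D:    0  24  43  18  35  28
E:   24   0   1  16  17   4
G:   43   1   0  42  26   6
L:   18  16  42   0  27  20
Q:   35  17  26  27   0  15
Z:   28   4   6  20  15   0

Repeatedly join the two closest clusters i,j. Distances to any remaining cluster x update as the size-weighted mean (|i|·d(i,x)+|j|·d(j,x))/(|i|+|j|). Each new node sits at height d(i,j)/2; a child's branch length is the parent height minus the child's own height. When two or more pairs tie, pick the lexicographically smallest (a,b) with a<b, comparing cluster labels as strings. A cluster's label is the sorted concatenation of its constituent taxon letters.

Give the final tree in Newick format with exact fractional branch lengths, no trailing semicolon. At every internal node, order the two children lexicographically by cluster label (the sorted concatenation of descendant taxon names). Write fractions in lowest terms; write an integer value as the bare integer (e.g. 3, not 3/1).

((D:9,L:9):91/16,(((E:1/2,G:1/2):2,Z:5/2):43/6,Q:29/3):241/48)

iteration 1: select E,G (d=1); attach at lengths (1/2, 1/2); label the merged cluster EG
  updated: d(D,EG)=67/2, d(EG,L)=29, d(EG,Q)=43/2, d(EG,Z)=5
iteration 2: select EG,Z (d=5); attach at lengths (2, 5/2); label the merged cluster EGZ
  updated: d(D,EGZ)=95/3, d(EGZ,L)=26, d(EGZ,Q)=58/3
iteration 3: select D,L (d=18); attach at lengths (9, 9); label the merged cluster DL
  updated: d(DL,EGZ)=173/6, d(DL,Q)=31
iteration 4: select EGZ,Q (d=58/3); attach at lengths (43/6, 29/3); label the merged cluster EGQZ
  updated: d(DL,EGQZ)=235/8
iteration 5: select DL,EGQZ (d=235/8); attach at lengths (91/16, 241/48); label the merged cluster DEGLQZ
final tree: ((D:9,L:9):91/16,(((E:1/2,G:1/2):2,Z:5/2):43/6,Q:29/3):241/48)
total length: 1225/24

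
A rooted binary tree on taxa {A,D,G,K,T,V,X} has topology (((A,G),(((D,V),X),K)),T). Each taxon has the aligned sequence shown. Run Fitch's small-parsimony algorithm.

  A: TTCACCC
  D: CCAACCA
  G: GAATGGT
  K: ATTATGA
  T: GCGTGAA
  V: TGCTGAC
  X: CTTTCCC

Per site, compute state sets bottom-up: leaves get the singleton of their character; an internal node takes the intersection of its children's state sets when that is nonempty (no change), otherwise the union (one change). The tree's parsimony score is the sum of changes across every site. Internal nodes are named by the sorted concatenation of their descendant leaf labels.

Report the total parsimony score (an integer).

AG@0: {T} ∪ {G} = {G,T} (union, +1)
DV@0: {C} ∪ {T} = {C,T} (union, +1)
DVX@0: {C,T} ∩ {C} = {C} (intersection, +0)
DKVX@0: {C} ∪ {A} = {A,C} (union, +1)
ADGKVX@0: {G,T} ∪ {A,C} = {A,C,G,T} (union, +1)
ADGKTVX@0: {A,C,G,T} ∩ {G} = {G} (intersection, +0)
AG@1: {T} ∪ {A} = {A,T} (union, +1)
DV@1: {C} ∪ {G} = {C,G} (union, +1)
DVX@1: {C,G} ∪ {T} = {C,G,T} (union, +1)
DKVX@1: {C,G,T} ∩ {T} = {T} (intersection, +0)
ADGKVX@1: {A,T} ∩ {T} = {T} (intersection, +0)
ADGKTVX@1: {T} ∪ {C} = {C,T} (union, +1)
AG@2: {C} ∪ {A} = {A,C} (union, +1)
DV@2: {A} ∪ {C} = {A,C} (union, +1)
DVX@2: {A,C} ∪ {T} = {A,C,T} (union, +1)
DKVX@2: {A,C,T} ∩ {T} = {T} (intersection, +0)
ADGKVX@2: {A,C} ∪ {T} = {A,C,T} (union, +1)
ADGKTVX@2: {A,C,T} ∪ {G} = {A,C,G,T} (union, +1)
AG@3: {A} ∪ {T} = {A,T} (union, +1)
DV@3: {A} ∪ {T} = {A,T} (union, +1)
DVX@3: {A,T} ∩ {T} = {T} (intersection, +0)
DKVX@3: {T} ∪ {A} = {A,T} (union, +1)
ADGKVX@3: {A,T} ∩ {A,T} = {A,T} (intersection, +0)
ADGKTVX@3: {A,T} ∩ {T} = {T} (intersection, +0)
AG@4: {C} ∪ {G} = {C,G} (union, +1)
DV@4: {C} ∪ {G} = {C,G} (union, +1)
DVX@4: {C,G} ∩ {C} = {C} (intersection, +0)
DKVX@4: {C} ∪ {T} = {C,T} (union, +1)
ADGKVX@4: {C,G} ∩ {C,T} = {C} (intersection, +0)
ADGKTVX@4: {C} ∪ {G} = {C,G} (union, +1)
AG@5: {C} ∪ {G} = {C,G} (union, +1)
DV@5: {C} ∪ {A} = {A,C} (union, +1)
DVX@5: {A,C} ∩ {C} = {C} (intersection, +0)
DKVX@5: {C} ∪ {G} = {C,G} (union, +1)
ADGKVX@5: {C,G} ∩ {C,G} = {C,G} (intersection, +0)
ADGKTVX@5: {C,G} ∪ {A} = {A,C,G} (union, +1)
AG@6: {C} ∪ {T} = {C,T} (union, +1)
DV@6: {A} ∪ {C} = {A,C} (union, +1)
DVX@6: {A,C} ∩ {C} = {C} (intersection, +0)
DKVX@6: {C} ∪ {A} = {A,C} (union, +1)
ADGKVX@6: {C,T} ∩ {A,C} = {C} (intersection, +0)
ADGKTVX@6: {C} ∪ {A} = {A,C} (union, +1)
per-site changes: [4, 4, 5, 3, 4, 4, 4]; total = 28

28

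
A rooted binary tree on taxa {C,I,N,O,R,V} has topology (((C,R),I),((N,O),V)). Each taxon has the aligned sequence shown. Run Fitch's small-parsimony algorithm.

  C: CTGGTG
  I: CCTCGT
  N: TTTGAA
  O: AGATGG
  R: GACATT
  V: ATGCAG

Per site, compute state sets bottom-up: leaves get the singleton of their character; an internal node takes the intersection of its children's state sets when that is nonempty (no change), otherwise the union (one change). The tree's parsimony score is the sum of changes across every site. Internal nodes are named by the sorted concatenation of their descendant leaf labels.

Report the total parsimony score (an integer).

20

site 0, node CR: C={C} ∪ R={G} → {C,G} (+1)
site 0, node CIR: CR={C,G} ∩ I={C} → {C} (+0)
site 0, node NO: N={T} ∪ O={A} → {A,T} (+1)
site 0, node NOV: NO={A,T} ∩ V={A} → {A} (+0)
site 0, node CINORV: CIR={C} ∪ NOV={A} → {A,C} (+1)
site 1, node CR: C={T} ∪ R={A} → {A,T} (+1)
site 1, node CIR: CR={A,T} ∪ I={C} → {A,C,T} (+1)
site 1, node NO: N={T} ∪ O={G} → {G,T} (+1)
site 1, node NOV: NO={G,T} ∩ V={T} → {T} (+0)
site 1, node CINORV: CIR={A,C,T} ∩ NOV={T} → {T} (+0)
site 2, node CR: C={G} ∪ R={C} → {C,G} (+1)
site 2, node CIR: CR={C,G} ∪ I={T} → {C,G,T} (+1)
site 2, node NO: N={T} ∪ O={A} → {A,T} (+1)
site 2, node NOV: NO={A,T} ∪ V={G} → {A,G,T} (+1)
site 2, node CINORV: CIR={C,G,T} ∩ NOV={A,G,T} → {G,T} (+0)
site 3, node CR: C={G} ∪ R={A} → {A,G} (+1)
site 3, node CIR: CR={A,G} ∪ I={C} → {A,C,G} (+1)
site 3, node NO: N={G} ∪ O={T} → {G,T} (+1)
site 3, node NOV: NO={G,T} ∪ V={C} → {C,G,T} (+1)
site 3, node CINORV: CIR={A,C,G} ∩ NOV={C,G,T} → {C,G} (+0)
site 4, node CR: C={T} ∩ R={T} → {T} (+0)
site 4, node CIR: CR={T} ∪ I={G} → {G,T} (+1)
site 4, node NO: N={A} ∪ O={G} → {A,G} (+1)
site 4, node NOV: NO={A,G} ∩ V={A} → {A} (+0)
site 4, node CINORV: CIR={G,T} ∪ NOV={A} → {A,G,T} (+1)
site 5, node CR: C={G} ∪ R={T} → {G,T} (+1)
site 5, node CIR: CR={G,T} ∩ I={T} → {T} (+0)
site 5, node NO: N={A} ∪ O={G} → {A,G} (+1)
site 5, node NOV: NO={A,G} ∩ V={G} → {G} (+0)
site 5, node CINORV: CIR={T} ∪ NOV={G} → {G,T} (+1)
per-site changes: [3, 3, 4, 4, 3, 3]; total = 20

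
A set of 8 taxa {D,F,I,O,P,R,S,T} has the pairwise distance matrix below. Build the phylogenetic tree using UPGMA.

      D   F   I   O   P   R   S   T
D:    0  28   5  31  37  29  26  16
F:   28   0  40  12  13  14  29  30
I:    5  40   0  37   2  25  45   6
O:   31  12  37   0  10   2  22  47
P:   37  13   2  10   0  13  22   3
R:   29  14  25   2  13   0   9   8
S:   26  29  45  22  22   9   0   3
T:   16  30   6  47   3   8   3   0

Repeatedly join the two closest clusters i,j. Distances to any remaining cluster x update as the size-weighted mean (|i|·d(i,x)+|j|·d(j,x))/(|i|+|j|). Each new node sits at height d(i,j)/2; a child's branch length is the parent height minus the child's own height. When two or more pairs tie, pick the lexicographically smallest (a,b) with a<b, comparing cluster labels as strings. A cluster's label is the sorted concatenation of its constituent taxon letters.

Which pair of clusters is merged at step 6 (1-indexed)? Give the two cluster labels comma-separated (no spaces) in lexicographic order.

iteration 1: select I,P (d=2); attach at lengths (1, 1); label the merged cluster IP
  updated: d(D,IP)=21, d(F,IP)=53/2, d(IP,O)=47/2, d(IP,R)=19, d(IP,S)=67/2, d(IP,T)=9/2
iteration 2: select O,R (d=2); attach at lengths (1, 1); label the merged cluster OR
  updated: d(D,OR)=30, d(F,OR)=13, d(IP,OR)=85/4, d(OR,S)=31/2, d(OR,T)=55/2
iteration 3: select S,T (d=3); attach at lengths (3/2, 3/2); label the merged cluster ST
  updated: d(D,ST)=21, d(F,ST)=59/2, d(IP,ST)=19, d(OR,ST)=43/2
iteration 4: select F,OR (d=13); attach at lengths (13/2, 11/2); label the merged cluster FOR
  updated: d(D,FOR)=88/3, d(FOR,IP)=23, d(FOR,ST)=145/6
iteration 5: select IP,ST (d=19); attach at lengths (17/2, 8); label the merged cluster IPST
  updated: d(D,IPST)=21, d(FOR,IPST)=283/12
iteration 6: select D,IPST (d=21); attach at lengths (21/2, 1); label the merged cluster DIPST
  updated: d(DIPST,FOR)=371/15
iteration 7: select DIPST,FOR (d=371/15); attach at lengths (28/15, 88/15); label the merged cluster DFIOPRST
final tree: ((D:21/2,((I:1,P:1):17/2,(S:3/2,T:3/2):8):1):28/15,(F:13/2,(O:1,R:1):11/2):88/15)
total length: 821/15

D,IPST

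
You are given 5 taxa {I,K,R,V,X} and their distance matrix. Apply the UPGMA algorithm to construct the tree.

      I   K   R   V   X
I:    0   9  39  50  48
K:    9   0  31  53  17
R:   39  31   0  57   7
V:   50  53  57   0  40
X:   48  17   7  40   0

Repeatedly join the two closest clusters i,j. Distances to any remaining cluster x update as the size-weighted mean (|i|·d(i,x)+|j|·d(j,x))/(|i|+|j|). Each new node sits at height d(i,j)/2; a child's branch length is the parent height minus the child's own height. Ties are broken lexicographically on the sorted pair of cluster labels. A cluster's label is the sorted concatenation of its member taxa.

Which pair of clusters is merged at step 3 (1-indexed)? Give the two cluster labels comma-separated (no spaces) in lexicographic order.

step 1: merge (R,X) at d=7; branch lengths R→7/2, X→7/2; new cluster RX
  updated: d(I,RX)=87/2, d(K,RX)=24, d(RX,V)=97/2
step 2: merge (I,K) at d=9; branch lengths I→9/2, K→9/2; new cluster IK
  updated: d(IK,RX)=135/4, d(IK,V)=103/2
step 3: merge (IK,RX) at d=135/4; branch lengths IK→99/8, RX→107/8; new cluster IKRX
  updated: d(IKRX,V)=50
step 4: merge (IKRX,V) at d=50; branch lengths IKRX→65/8, V→25; new cluster IKRVX
final tree: (((I:9/2,K:9/2):99/8,(R:7/2,X:7/2):107/8):65/8,V:25)
total length: 599/8

IK,RX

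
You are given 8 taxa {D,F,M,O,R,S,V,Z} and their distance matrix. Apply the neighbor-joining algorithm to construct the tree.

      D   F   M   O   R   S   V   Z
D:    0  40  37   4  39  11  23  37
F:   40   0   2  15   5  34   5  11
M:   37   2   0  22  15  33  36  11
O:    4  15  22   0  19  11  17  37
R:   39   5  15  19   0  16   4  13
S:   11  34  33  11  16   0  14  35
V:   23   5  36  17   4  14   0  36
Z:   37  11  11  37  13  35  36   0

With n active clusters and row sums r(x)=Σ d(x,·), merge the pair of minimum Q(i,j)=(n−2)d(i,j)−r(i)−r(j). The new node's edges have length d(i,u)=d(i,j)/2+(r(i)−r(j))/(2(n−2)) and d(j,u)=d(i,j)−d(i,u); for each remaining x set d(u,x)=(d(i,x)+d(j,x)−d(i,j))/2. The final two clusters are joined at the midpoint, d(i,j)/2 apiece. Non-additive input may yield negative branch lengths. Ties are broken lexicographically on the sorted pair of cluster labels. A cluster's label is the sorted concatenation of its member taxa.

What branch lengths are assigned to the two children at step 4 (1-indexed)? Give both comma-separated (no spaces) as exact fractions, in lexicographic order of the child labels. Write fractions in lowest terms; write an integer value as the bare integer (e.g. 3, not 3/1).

1. join D+O (d=4, Q=-292) ⇒ DO; edges |D|=15/2, |O|=-7/2
  updated: d(DO,F)=51/2, d(DO,M)=55/2, d(DO,R)=27, d(DO,S)=9, d(DO,V)=18, d(DO,Z)=35
2. join DO+S (d=9, Q=-238) ⇒ DOS; edges |DO|=23/5, |S|=22/5
  updated: d(DOS,F)=101/4, d(DOS,M)=103/4, d(DOS,R)=17, d(DOS,V)=23/2, d(DOS,Z)=61/2
3. join DOS+V (d=23/2, Q=-313/2) ⇒ DOSV; edges |DOS|=127/16, |V|=57/16
  updated: d(DOSV,F)=75/8, d(DOSV,M)=201/8, d(DOSV,R)=19/4, d(DOSV,Z)=55/2
4. join DOSV+R (d=19/4, Q=-361/4) ⇒ DORSV; edges |DOSV|=173/24, |R|=-59/24
  updated: d(DORSV,F)=77/16, d(DORSV,M)=283/16, d(DORSV,Z)=143/8
5. join DORSV+F (d=77/16, Q=-777/16) ⇒ DFORSV; edges |DORSV|=515/64, |F|=-207/64
  updated: d(DFORSV,M)=119/16, d(DFORSV,Z)=385/32
6. join DFORSV+M (d=119/16, Q=-975/32) ⇒ DFMORSV; edges |DFORSV|=271/64, |M|=205/64
  updated: d(DFMORSV,Z)=499/64
7. join DFMORSV+Z (d=499/64) ⇒ DFMORSVZ; edges |DFMORSV|=499/128, |Z|=499/128
final tree: (((((((D:15/2,O:-7/2):23/5,S:22/5):127/16,V:57/16):173/24,R:-59/24):515/64,F:-207/64):271/64,M:205/64):499/128,Z:499/128)
total length: 3155/64

173/24,-59/24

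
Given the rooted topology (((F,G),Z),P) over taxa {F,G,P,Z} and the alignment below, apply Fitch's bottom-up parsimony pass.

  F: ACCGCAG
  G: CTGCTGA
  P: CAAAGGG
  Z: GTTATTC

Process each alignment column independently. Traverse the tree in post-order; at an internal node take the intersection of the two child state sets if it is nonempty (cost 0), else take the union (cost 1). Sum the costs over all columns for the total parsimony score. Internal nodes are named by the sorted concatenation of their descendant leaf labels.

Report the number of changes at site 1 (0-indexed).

2

site 0, node FG: F={A} ∪ G={C} → {A,C} (+1)
site 0, node FGZ: FG={A,C} ∪ Z={G} → {A,C,G} (+1)
site 0, node FGPZ: FGZ={A,C,G} ∩ P={C} → {C} (+0)
site 1, node FG: F={C} ∪ G={T} → {C,T} (+1)
site 1, node FGZ: FG={C,T} ∩ Z={T} → {T} (+0)
site 1, node FGPZ: FGZ={T} ∪ P={A} → {A,T} (+1)
site 2, node FG: F={C} ∪ G={G} → {C,G} (+1)
site 2, node FGZ: FG={C,G} ∪ Z={T} → {C,G,T} (+1)
site 2, node FGPZ: FGZ={C,G,T} ∪ P={A} → {A,C,G,T} (+1)
site 3, node FG: F={G} ∪ G={C} → {C,G} (+1)
site 3, node FGZ: FG={C,G} ∪ Z={A} → {A,C,G} (+1)
site 3, node FGPZ: FGZ={A,C,G} ∩ P={A} → {A} (+0)
site 4, node FG: F={C} ∪ G={T} → {C,T} (+1)
site 4, node FGZ: FG={C,T} ∩ Z={T} → {T} (+0)
site 4, node FGPZ: FGZ={T} ∪ P={G} → {G,T} (+1)
site 5, node FG: F={A} ∪ G={G} → {A,G} (+1)
site 5, node FGZ: FG={A,G} ∪ Z={T} → {A,G,T} (+1)
site 5, node FGPZ: FGZ={A,G,T} ∩ P={G} → {G} (+0)
site 6, node FG: F={G} ∪ G={A} → {A,G} (+1)
site 6, node FGZ: FG={A,G} ∪ Z={C} → {A,C,G} (+1)
site 6, node FGPZ: FGZ={A,C,G} ∩ P={G} → {G} (+0)
per-site changes: [2, 2, 3, 2, 2, 2, 2]; total = 15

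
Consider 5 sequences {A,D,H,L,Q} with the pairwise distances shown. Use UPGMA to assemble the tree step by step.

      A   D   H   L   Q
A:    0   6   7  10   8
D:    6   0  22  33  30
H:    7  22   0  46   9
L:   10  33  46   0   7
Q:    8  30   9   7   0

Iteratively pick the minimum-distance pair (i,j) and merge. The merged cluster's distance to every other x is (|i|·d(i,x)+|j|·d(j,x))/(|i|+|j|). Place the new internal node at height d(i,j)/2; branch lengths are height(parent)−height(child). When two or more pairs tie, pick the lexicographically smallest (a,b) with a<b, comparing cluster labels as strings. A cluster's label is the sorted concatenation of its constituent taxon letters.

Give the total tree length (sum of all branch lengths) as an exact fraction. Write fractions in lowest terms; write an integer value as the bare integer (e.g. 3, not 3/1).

437/12

iteration 1: select A,D (d=6); attach at lengths (3, 3); label the merged cluster AD
  updated: d(AD,H)=29/2, d(AD,L)=43/2, d(AD,Q)=19
iteration 2: select L,Q (d=7); attach at lengths (7/2, 7/2); label the merged cluster LQ
  updated: d(AD,LQ)=81/4, d(H,LQ)=55/2
iteration 3: select AD,H (d=29/2); attach at lengths (17/4, 29/4); label the merged cluster ADH
  updated: d(ADH,LQ)=68/3
iteration 4: select ADH,LQ (d=68/3); attach at lengths (49/12, 47/6); label the merged cluster ADHLQ
final tree: (((A:3,D:3):17/4,H:29/4):49/12,(L:7/2,Q:7/2):47/6)
total length: 437/12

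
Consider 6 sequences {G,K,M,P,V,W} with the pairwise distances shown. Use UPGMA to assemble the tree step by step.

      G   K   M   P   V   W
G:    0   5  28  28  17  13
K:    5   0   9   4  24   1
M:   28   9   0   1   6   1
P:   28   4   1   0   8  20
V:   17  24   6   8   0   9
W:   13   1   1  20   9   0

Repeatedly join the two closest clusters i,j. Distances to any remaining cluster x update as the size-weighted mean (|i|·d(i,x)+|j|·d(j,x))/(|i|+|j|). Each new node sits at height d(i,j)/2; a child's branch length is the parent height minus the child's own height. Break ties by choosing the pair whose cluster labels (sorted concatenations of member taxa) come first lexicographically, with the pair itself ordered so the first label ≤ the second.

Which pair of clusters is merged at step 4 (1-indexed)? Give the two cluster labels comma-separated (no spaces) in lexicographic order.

step 1: merge (K,W) at d=1; branch lengths K→1/2, W→1/2; new cluster KW
  updated: d(G,KW)=9, d(KW,M)=5, d(KW,P)=12, d(KW,V)=33/2
step 2: merge (M,P) at d=1; branch lengths M→1/2, P→1/2; new cluster MP
  updated: d(G,MP)=28, d(KW,MP)=17/2, d(MP,V)=7
step 3: merge (MP,V) at d=7; branch lengths MP→3, V→7/2; new cluster MPV
  updated: d(G,MPV)=73/3, d(KW,MPV)=67/6
step 4: merge (G,KW) at d=9; branch lengths G→9/2, KW→4; new cluster GKW
  updated: d(GKW,MPV)=140/9
step 5: merge (GKW,MPV) at d=140/9; branch lengths GKW→59/18, MPV→77/18; new cluster GKMPVW
final tree: ((G:9/2,(K:1/2,W:1/2):4):59/18,((M:1/2,P:1/2):3,V:7/2):77/18)
total length: 221/9

G,KW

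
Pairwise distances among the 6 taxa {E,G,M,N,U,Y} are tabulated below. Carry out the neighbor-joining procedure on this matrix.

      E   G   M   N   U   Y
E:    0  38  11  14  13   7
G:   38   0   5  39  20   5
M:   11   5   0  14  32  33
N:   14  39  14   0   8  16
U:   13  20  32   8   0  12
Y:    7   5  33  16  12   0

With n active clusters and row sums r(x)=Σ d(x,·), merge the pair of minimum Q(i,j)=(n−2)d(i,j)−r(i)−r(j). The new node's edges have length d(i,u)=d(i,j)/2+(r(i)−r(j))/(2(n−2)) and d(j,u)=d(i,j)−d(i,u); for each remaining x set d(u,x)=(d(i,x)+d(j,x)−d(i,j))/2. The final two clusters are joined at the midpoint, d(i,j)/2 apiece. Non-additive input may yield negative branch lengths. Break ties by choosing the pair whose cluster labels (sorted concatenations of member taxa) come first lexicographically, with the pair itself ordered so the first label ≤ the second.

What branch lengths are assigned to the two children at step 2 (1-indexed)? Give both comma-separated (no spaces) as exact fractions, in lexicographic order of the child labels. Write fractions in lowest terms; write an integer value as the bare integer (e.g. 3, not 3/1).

59/12,37/12

1. join G+M (d=5, Q=-182) ⇒ GM; edges |G|=4, |M|=1
  updated: d(E,GM)=22, d(GM,N)=24, d(GM,U)=47/2, d(GM,Y)=33/2
2. join N+U (d=8, Q=-189/2) ⇒ NU; edges |N|=59/12, |U|=37/12
  updated: d(E,NU)=19/2, d(GM,NU)=79/4, d(NU,Y)=10
3. join E+NU (d=19/2, Q=-235/4) ⇒ ENU; edges |E|=73/16, |NU|=79/16
  updated: d(ENU,GM)=129/8, d(ENU,Y)=15/4
4. join ENU+GM (d=129/8, Q=-291/8) ⇒ EGMNU; edges |ENU|=27/16, |GM|=231/16
  updated: d(EGMNU,Y)=33/16
5. join EGMNU+Y (d=33/16) ⇒ EGMNUY; edges |EGMNU|=33/32, |Y|=33/32
final tree: (((E:73/16,(N:59/12,U:37/12):79/16):27/16,(G:4,M:1):231/16):33/32,Y:33/32)
total length: 651/16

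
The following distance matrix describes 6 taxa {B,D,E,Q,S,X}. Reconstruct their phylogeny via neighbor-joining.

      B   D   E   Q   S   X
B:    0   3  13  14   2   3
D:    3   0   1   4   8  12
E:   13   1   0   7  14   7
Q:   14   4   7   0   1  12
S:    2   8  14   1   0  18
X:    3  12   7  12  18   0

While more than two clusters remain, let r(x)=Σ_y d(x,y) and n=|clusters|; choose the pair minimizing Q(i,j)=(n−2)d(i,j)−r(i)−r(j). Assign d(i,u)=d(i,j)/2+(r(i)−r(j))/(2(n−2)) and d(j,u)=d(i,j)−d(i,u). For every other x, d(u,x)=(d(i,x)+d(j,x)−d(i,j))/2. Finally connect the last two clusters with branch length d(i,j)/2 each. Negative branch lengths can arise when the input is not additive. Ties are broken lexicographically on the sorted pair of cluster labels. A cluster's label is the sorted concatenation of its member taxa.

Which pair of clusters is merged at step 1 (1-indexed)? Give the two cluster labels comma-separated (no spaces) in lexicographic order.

Q,S

step 1: merge (Q,S) at d=1, Q=-77; branch lengths Q→-1/8, S→9/8; new cluster QS
  updated: d(B,QS)=15/2, d(D,QS)=11/2, d(E,QS)=10, d(QS,X)=29/2
step 2: merge (B,X) at d=3, Q=-54; branch lengths B→-1/6, X→19/6; new cluster BX
  updated: d(BX,D)=6, d(BX,E)=17/2, d(BX,QS)=19/2
step 3: merge (BX,QS) at d=19/2, Q=-30; branch lengths BX→9/2, QS→5; new cluster BQSX
  updated: d(BQSX,D)=1, d(BQSX,E)=9/2
step 4: merge (BQSX,D) at d=1, Q=-13/2; branch lengths BQSX→9/4, D→-5/4; new cluster BDQSX
  updated: d(BDQSX,E)=9/4
step 5: merge (BDQSX,E) at d=9/4; branch lengths BDQSX→9/8, E→9/8; new cluster BDEQSX
final tree: ((((B:-1/6,X:19/6):9/2,(Q:-1/8,S:9/8):5):9/4,D:-5/4):9/8,E:9/8)
total length: 67/4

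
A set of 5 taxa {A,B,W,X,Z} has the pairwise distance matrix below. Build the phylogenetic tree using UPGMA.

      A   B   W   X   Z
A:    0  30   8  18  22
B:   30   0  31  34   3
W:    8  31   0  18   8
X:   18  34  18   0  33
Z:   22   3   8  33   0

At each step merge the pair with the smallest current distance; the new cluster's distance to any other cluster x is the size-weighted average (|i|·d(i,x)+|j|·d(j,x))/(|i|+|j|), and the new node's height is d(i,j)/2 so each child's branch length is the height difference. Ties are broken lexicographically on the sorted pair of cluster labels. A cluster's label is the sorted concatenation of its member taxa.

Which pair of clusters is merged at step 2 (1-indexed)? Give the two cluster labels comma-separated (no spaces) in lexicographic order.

A,W

1. join B+Z (d=3) ⇒ BZ; edges |B|=3/2, |Z|=3/2
  updated: d(A,BZ)=26, d(BZ,W)=39/2, d(BZ,X)=67/2
2. join A+W (d=8) ⇒ AW; edges |A|=4, |W|=4
  updated: d(AW,BZ)=91/4, d(AW,X)=18
3. join AW+X (d=18) ⇒ AWX; edges |AW|=5, |X|=9
  updated: d(AWX,BZ)=79/3
4. join AWX+BZ (d=79/3) ⇒ ABWXZ; edges |AWX|=25/6, |BZ|=35/3
final tree: (((A:4,W:4):5,X:9):25/6,(B:3/2,Z:3/2):35/3)
total length: 245/6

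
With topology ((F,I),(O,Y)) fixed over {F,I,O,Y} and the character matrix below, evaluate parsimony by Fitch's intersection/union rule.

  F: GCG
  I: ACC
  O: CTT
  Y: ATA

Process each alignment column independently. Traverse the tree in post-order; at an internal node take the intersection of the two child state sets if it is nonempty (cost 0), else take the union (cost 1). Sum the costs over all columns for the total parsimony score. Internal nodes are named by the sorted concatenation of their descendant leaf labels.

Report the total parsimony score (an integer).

FI@0: {G} ∪ {A} = {A,G} (union, +1)
OY@0: {C} ∪ {A} = {A,C} (union, +1)
FIOY@0: {A,G} ∩ {A,C} = {A} (intersection, +0)
FI@1: {C} ∩ {C} = {C} (intersection, +0)
OY@1: {T} ∩ {T} = {T} (intersection, +0)
FIOY@1: {C} ∪ {T} = {C,T} (union, +1)
FI@2: {G} ∪ {C} = {C,G} (union, +1)
OY@2: {T} ∪ {A} = {A,T} (union, +1)
FIOY@2: {C,G} ∪ {A,T} = {A,C,G,T} (union, +1)
per-site changes: [2, 1, 3]; total = 6

6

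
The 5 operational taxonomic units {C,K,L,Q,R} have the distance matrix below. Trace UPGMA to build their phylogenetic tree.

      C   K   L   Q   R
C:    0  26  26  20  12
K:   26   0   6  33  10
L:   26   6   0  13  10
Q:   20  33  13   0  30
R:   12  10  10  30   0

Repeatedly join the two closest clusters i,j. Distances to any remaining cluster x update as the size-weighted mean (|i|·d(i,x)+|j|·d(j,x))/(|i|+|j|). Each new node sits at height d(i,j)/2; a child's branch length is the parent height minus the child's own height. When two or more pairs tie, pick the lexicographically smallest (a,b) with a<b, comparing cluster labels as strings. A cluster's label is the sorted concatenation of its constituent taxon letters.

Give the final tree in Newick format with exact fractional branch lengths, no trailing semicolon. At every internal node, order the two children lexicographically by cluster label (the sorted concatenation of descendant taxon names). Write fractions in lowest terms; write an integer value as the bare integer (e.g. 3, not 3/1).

step 1: merge (K,L) at d=6; branch lengths K→3, L→3; new cluster KL
  updated: d(C,KL)=26, d(KL,Q)=23, d(KL,R)=10
step 2: merge (KL,R) at d=10; branch lengths KL→2, R→5; new cluster KLR
  updated: d(C,KLR)=64/3, d(KLR,Q)=76/3
step 3: merge (C,Q) at d=20; branch lengths C→10, Q→10; new cluster CQ
  updated: d(CQ,KLR)=70/3
step 4: merge (CQ,KLR) at d=70/3; branch lengths CQ→5/3, KLR→20/3; new cluster CKLQR
final tree: ((C:10,Q:10):5/3,((K:3,L:3):2,R:5):20/3)
total length: 124/3

((C:10,Q:10):5/3,((K:3,L:3):2,R:5):20/3)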